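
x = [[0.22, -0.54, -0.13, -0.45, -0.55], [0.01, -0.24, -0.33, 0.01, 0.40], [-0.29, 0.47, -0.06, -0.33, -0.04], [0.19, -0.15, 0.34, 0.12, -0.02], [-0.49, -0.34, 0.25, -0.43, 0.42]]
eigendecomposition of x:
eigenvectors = [[0.64+0.00j, 0.04-0.43j, 0.04+0.43j, 0.66+0.00j, (0.66-0j)],[-0.16+0.00j, -0.31+0.29j, (-0.31-0.29j), 0.27-0.06j, 0.27+0.06j],[-0.26+0.00j, 0.54+0.00j, (0.54-0j), (0.25-0.2j), (0.25+0.2j)],[0.09+0.00j, -0.28-0.24j, (-0.28+0.24j), -0.41-0.30j, -0.41+0.30j],[(-0.7+0j), (-0.08-0.45j), -0.08+0.45j, 0.36+0.01j, 0.36-0.01j]]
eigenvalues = [(0.94+0j), (-0.17+0.66j), (-0.17-0.66j), (-0.07+0.29j), (-0.07-0.29j)]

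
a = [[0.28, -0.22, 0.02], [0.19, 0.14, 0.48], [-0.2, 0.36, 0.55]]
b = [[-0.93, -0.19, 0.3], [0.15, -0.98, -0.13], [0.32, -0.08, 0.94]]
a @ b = [[-0.29, 0.16, 0.13], [-0.0, -0.21, 0.49], [0.42, -0.36, 0.41]]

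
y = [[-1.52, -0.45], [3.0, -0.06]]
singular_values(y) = [3.37, 0.43]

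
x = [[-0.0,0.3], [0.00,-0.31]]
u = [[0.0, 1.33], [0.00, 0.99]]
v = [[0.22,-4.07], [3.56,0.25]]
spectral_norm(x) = 0.43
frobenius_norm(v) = 5.42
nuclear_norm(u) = 1.66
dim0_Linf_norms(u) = [0.0, 1.33]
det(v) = 14.54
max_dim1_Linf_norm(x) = 0.31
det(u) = 0.00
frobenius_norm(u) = 1.66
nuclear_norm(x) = 0.43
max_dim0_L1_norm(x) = 0.61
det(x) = 0.00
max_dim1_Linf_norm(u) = 1.33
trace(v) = 0.47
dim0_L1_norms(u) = [0.0, 2.32]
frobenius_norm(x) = 0.43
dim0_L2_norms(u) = [0.0, 1.66]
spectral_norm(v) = 4.08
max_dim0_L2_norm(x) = 0.43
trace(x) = -0.31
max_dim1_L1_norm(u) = 1.33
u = v @ x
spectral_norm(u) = 1.66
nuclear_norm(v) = 7.64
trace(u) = 0.99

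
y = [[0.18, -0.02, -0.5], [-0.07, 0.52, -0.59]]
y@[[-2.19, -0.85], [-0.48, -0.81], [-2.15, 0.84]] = [[0.69, -0.56],  [1.17, -0.86]]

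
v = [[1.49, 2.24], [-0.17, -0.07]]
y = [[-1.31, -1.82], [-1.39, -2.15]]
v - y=[[2.8, 4.06], [1.22, 2.08]]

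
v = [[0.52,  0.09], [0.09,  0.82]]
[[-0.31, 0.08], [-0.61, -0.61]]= v @ [[-0.47, 0.29], [-0.69, -0.78]]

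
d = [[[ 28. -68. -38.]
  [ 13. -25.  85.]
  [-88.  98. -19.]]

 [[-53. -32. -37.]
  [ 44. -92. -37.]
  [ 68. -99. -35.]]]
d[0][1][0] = 13.0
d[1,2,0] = 68.0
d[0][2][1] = 98.0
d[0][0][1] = -68.0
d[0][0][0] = 28.0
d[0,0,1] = -68.0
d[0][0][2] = -38.0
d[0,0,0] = 28.0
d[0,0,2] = -38.0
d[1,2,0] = 68.0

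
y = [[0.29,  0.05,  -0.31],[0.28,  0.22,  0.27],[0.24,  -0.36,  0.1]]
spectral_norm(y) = 0.47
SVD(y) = [[-0.46, 0.39, -0.80], [-0.58, -0.81, -0.07], [-0.68, 0.43, 0.6]] @ diag([0.4732331975976328, 0.43319623887158, 0.4098674899513707]) @ [[-0.96, 0.2, -0.17], [-0.02, -0.72, -0.69], [-0.26, -0.66, 0.7]]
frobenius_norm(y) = 0.76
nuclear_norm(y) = 1.32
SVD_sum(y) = [[0.21, -0.04, 0.04],[0.26, -0.05, 0.05],[0.31, -0.06, 0.06]] + [[-0.00, -0.12, -0.12], [0.01, 0.26, 0.24], [-0.00, -0.14, -0.13]] + [[0.09, 0.22, -0.23], [0.01, 0.02, -0.02], [-0.06, -0.16, 0.17]]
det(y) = 0.08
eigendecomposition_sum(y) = [[(0.24+0j),(0.18+0j),(-0.07+0j)],  [0.22+0.00j,0.17+0.00j,(-0.07+0j)],  [-0.07-0.00j,-0.05-0.00j,(0.02-0j)]] + [[(0.03+0.1j),(-0.07-0.08j),(-0.12+0.06j)], [0.03-0.12j,(0.02+0.13j),0.17+0.00j], [0.16+0.01j,-0.15+0.06j,0.04+0.21j]] + [[(0.03-0.1j), (-0.07+0.08j), -0.12-0.06j], [0.03+0.12j, (0.02-0.13j), 0.17-0.00j], [(0.16-0.01j), (-0.15-0.06j), (0.04-0.21j)]]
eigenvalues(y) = [(0.43+0j), (0.09+0.43j), (0.09-0.43j)]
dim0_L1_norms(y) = [0.81, 0.63, 0.68]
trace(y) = 0.61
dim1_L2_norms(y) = [0.43, 0.45, 0.44]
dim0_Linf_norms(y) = [0.29, 0.36, 0.31]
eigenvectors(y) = [[(0.71+0j),  (-0.13-0.42j),  (-0.13+0.42j)], [0.67+0.00j,  -0.11+0.55j,  -0.11-0.55j], [-0.21+0.00j,  (-0.7+0j),  -0.70-0.00j]]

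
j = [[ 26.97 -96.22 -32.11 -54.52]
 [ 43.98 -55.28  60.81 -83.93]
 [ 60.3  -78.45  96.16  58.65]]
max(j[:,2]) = 96.16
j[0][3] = -54.52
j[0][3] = -54.52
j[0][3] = -54.52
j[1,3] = -83.93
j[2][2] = 96.16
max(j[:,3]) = 58.65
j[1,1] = -55.28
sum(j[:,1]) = -229.95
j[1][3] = -83.93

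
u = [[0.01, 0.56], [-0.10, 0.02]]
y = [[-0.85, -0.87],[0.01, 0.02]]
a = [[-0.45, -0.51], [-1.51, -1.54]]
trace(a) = -1.99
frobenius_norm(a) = 2.26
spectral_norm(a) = 2.26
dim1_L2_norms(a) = [0.68, 2.16]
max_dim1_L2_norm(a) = 2.16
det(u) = 0.06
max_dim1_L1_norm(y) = 1.72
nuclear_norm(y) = 1.22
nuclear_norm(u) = 0.66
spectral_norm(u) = 0.56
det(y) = -0.01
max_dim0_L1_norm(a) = 2.05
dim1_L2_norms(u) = [0.56, 0.1]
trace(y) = -0.83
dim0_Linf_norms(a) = [1.51, 1.54]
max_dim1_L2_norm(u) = 0.56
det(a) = -0.08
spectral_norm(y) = 1.22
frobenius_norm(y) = 1.22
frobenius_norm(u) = 0.57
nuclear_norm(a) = 2.30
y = u @ a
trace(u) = 0.03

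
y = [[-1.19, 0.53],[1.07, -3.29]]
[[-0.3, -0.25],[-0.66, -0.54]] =y @ [[0.40,  0.33], [0.33,  0.27]]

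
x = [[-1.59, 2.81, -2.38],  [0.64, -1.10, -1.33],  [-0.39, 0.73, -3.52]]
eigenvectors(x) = [[-0.87, -0.55, -0.23], [-0.50, -0.28, 0.68], [-0.01, -0.78, 0.70]]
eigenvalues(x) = [-0.0, -3.53, -2.68]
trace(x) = -6.21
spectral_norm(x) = 5.09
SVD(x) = [[-0.74, 0.52, -0.42], [-0.08, -0.7, -0.71], [-0.66, -0.50, 0.56]] @ diag([5.085378642538161, 2.5867786921956712, 0.00024417037315594515]) @ [[0.27,  -0.49,  0.83], [-0.41,  0.72,  0.56], [0.87,  0.50,  0.01]]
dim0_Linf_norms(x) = [1.59, 2.81, 3.52]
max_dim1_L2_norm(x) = 4.01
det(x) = -0.00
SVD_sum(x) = [[-1.04, 1.85, -3.13],  [-0.11, 0.19, -0.32],  [-0.93, 1.65, -2.8]] + [[-0.55, 0.96, 0.75], [0.75, -1.29, -1.01], [0.54, -0.92, -0.72]] + [[-0.00, -0.00, -0.0], [-0.00, -0.00, -0.0], [0.0, 0.0, 0.00]]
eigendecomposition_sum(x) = [[-0.00, -0.00, 0.00], [-0.00, -0.00, 0.00], [-0.0, -0.00, 0.00]] + [[-1.17, 2.08, -2.41], [-0.60, 1.07, -1.24], [-1.67, 2.96, -3.43]] + [[-0.42, 0.73, 0.03], [1.24, -2.17, -0.09], [1.28, -2.23, -0.09]]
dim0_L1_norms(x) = [2.62, 4.64, 7.23]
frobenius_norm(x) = 5.71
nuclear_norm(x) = 7.67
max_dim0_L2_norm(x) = 4.45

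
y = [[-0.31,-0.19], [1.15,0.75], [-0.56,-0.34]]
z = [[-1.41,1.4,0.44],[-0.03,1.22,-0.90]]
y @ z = [[0.44, -0.67, 0.03], [-1.64, 2.52, -0.17], [0.8, -1.2, 0.06]]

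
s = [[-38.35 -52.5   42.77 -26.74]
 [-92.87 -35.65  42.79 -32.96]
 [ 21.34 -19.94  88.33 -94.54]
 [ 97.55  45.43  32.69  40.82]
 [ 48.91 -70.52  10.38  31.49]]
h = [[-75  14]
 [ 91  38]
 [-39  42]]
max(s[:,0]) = 97.55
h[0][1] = 14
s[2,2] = 88.33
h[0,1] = 14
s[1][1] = -35.65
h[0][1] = 14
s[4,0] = 48.91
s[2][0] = 21.34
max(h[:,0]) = 91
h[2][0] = -39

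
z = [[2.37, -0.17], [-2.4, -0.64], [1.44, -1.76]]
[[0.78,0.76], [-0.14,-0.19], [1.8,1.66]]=z @ [[0.27,0.27], [-0.80,-0.72]]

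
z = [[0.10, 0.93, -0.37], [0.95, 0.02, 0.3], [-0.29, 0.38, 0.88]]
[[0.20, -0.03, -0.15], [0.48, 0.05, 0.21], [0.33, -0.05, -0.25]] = z @ [[0.39, 0.06, 0.26],[0.32, -0.05, -0.23],[0.36, -0.02, -0.1]]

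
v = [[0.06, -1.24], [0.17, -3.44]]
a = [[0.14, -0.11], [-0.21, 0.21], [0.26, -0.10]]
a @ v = [[-0.01, 0.2], [0.02, -0.46], [-0.00, 0.02]]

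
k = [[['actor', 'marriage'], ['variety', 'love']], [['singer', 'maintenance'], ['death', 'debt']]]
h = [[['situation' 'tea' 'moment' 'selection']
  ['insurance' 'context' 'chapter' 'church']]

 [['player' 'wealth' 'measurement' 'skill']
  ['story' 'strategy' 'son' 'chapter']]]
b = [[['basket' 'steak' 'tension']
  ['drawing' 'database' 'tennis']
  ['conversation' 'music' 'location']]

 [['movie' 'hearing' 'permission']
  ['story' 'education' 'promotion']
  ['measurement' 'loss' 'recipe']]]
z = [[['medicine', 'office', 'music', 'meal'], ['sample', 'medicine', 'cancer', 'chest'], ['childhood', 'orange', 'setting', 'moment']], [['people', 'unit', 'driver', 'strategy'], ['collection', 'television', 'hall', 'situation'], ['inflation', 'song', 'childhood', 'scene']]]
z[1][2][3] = 'scene'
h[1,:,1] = ['wealth', 'strategy']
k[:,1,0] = ['variety', 'death']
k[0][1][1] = 'love'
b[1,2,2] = 'recipe'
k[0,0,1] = 'marriage'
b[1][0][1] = 'hearing'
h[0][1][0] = 'insurance'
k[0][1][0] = 'variety'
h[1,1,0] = 'story'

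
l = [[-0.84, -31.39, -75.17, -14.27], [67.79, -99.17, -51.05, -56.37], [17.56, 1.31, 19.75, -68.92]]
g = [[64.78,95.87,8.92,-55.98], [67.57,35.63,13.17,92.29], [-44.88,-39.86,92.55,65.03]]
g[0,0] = 64.78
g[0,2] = 8.92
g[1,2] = 13.17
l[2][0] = 17.56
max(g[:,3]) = 92.29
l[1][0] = 67.79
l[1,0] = 67.79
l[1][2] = -51.05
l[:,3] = [-14.27, -56.37, -68.92]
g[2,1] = -39.86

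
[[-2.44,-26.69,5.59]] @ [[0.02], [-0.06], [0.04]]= [[1.78]]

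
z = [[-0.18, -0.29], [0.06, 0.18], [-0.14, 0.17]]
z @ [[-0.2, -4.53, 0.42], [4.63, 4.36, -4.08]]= [[-1.31,-0.45,1.11], [0.82,0.51,-0.71], [0.82,1.38,-0.75]]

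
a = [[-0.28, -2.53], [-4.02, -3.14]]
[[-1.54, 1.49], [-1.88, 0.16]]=a @ [[-0.01,  0.46],[0.61,  -0.64]]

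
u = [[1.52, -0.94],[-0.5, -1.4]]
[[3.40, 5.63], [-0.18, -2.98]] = u@[[1.90, 4.11], [-0.55, 0.66]]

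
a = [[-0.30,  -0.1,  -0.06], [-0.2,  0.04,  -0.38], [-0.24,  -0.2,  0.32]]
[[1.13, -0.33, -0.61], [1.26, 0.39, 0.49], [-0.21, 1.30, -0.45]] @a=[[-0.13,-0.00,-0.14], [-0.57,-0.21,-0.07], [-0.09,0.16,-0.63]]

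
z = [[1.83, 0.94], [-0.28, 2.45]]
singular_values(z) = [2.68, 1.77]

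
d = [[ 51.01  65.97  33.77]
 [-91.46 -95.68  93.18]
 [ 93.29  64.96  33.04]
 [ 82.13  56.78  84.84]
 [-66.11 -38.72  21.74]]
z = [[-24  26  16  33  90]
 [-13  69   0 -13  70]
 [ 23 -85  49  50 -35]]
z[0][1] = 26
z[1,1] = 69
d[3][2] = 84.84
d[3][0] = 82.13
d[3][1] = 56.78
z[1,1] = 69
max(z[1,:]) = 70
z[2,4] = -35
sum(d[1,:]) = -93.95999999999998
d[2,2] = 33.04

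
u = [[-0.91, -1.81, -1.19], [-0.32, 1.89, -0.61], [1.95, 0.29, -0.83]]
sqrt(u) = [[0.64,-0.63,-0.96], [0.02,1.43,-0.27], [1.36,0.52,0.78]]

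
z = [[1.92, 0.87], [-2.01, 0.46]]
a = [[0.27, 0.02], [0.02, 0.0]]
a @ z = [[0.48, 0.24], [0.04, 0.02]]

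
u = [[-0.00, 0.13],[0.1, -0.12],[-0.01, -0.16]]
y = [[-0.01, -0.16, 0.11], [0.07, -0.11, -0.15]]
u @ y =[[0.01, -0.01, -0.02], [-0.01, -0.0, 0.03], [-0.01, 0.02, 0.02]]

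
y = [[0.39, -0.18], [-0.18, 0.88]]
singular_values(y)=[0.94, 0.33]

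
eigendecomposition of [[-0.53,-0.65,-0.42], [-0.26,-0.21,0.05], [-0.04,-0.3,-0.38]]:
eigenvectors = [[-0.91+0.00j, -0.33-0.16j, -0.33+0.16j], [(-0.33+0j), 0.63+0.13j, 0.63-0.13j], [-0.27+0.00j, (-0.67+0j), -0.67-0.00j]]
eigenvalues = [(-0.89+0j), (-0.12+0.05j), (-0.12-0.05j)]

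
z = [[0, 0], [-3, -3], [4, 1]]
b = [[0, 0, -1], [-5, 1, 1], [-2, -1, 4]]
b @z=[[-4, -1], [1, -2], [19, 7]]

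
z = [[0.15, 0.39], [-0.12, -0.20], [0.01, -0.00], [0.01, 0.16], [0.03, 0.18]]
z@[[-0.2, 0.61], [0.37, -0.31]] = [[0.11,-0.03], [-0.05,-0.01], [-0.00,0.01], [0.06,-0.04], [0.06,-0.04]]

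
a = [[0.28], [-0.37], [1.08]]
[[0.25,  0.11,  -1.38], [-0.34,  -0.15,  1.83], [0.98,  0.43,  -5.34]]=a @[[0.91, 0.40, -4.94]]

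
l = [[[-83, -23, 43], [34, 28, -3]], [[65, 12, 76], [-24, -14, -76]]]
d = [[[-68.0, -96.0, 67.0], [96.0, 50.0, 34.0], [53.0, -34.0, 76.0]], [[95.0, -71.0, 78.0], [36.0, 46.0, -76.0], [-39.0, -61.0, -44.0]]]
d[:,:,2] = [[67.0, 34.0, 76.0], [78.0, -76.0, -44.0]]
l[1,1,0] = -24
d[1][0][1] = -71.0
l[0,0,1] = -23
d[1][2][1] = -61.0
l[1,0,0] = 65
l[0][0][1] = -23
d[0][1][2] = 34.0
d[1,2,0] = -39.0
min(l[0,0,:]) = -83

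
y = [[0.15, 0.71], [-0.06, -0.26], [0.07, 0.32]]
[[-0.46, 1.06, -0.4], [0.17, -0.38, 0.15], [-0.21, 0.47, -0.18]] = y@[[-0.82,-0.49,-1.51], [-0.48,1.59,-0.24]]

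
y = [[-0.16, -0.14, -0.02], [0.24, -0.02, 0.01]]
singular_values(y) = [0.3, 0.12]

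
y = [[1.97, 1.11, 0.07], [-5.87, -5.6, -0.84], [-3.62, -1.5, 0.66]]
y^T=[[1.97, -5.87, -3.62], [1.11, -5.60, -1.50], [0.07, -0.84, 0.66]]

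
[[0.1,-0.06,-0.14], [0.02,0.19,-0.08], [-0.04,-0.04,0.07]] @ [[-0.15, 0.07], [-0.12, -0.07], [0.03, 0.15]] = [[-0.01, -0.01], [-0.03, -0.02], [0.01, 0.01]]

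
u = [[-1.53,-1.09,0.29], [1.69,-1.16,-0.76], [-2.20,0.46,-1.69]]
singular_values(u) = [3.29, 1.73, 1.58]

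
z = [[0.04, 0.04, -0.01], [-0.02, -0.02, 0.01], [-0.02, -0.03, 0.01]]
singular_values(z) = [0.07, 0.01, 0.0]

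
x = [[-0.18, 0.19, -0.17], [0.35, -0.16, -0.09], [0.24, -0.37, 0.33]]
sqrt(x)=[[-0.00+0.37j, (0.14-0.16j), -0.22+0.09j], [(-0-0.44j), 0.15+0.43j, -0.22-0.01j], [0.00-0.30j, -0.32+0.29j, 0.48-0.01j]]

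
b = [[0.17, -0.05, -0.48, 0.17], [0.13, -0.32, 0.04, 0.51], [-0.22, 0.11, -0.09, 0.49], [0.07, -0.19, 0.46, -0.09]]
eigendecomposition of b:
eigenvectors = [[0.50, 0.73, -0.46, 0.72],[0.53, -0.13, -0.82, 0.62],[0.55, -0.59, -0.33, 0.21],[-0.41, -0.34, 0.12, 0.24]]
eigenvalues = [-0.55, 0.49, -0.31, 0.04]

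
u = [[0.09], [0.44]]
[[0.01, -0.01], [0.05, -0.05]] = u @ [[0.11, -0.11]]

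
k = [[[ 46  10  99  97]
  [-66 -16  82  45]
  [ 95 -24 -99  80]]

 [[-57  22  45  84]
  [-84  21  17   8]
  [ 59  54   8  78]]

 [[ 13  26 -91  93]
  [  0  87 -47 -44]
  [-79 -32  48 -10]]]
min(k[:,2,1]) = -32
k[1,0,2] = 45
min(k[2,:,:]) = -91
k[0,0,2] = 99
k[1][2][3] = 78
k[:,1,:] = [[-66, -16, 82, 45], [-84, 21, 17, 8], [0, 87, -47, -44]]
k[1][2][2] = 8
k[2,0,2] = -91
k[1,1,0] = -84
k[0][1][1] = -16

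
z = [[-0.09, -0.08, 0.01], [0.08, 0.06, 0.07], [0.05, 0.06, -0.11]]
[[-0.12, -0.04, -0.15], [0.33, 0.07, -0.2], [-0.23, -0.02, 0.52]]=z @ [[-1.67, -2.19, -1.13], [3.78, 3.09, 2.65], [3.42, 0.84, -3.82]]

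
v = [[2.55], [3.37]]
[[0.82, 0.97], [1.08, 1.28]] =v @ [[0.32,0.38]]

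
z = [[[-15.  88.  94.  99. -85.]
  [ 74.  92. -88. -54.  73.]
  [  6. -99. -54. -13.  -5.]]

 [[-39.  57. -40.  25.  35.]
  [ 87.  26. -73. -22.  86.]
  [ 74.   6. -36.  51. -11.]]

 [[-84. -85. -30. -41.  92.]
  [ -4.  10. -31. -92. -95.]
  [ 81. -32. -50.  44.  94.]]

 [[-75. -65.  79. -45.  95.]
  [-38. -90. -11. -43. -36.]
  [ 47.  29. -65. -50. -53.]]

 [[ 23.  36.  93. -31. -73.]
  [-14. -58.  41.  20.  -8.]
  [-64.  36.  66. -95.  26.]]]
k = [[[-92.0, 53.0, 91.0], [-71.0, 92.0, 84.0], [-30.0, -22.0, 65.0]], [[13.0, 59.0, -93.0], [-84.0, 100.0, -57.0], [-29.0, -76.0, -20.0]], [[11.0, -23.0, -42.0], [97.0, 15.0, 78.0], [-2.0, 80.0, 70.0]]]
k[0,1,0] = -71.0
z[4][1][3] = 20.0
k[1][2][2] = -20.0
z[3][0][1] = -65.0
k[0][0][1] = 53.0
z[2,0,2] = -30.0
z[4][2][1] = 36.0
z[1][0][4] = 35.0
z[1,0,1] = 57.0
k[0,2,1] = -22.0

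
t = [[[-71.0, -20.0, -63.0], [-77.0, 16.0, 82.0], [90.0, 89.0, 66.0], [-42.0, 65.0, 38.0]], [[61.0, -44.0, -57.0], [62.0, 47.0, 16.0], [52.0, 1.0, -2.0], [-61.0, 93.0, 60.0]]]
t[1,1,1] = 47.0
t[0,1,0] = -77.0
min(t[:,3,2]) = 38.0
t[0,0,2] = -63.0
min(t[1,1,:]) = 16.0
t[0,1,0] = -77.0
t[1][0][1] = -44.0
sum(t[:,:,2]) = 140.0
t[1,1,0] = 62.0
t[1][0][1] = -44.0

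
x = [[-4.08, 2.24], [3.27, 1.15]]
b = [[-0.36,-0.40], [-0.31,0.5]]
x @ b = [[0.77,2.75],  [-1.53,-0.73]]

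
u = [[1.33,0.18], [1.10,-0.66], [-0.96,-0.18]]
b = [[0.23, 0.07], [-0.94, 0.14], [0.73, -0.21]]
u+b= [[1.56, 0.25], [0.16, -0.52], [-0.23, -0.39]]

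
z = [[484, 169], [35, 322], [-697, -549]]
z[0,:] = [484, 169]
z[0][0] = 484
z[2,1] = -549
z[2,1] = -549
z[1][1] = 322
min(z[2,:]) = -697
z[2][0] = -697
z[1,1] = 322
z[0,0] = 484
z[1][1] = 322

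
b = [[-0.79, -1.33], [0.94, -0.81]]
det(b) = 1.890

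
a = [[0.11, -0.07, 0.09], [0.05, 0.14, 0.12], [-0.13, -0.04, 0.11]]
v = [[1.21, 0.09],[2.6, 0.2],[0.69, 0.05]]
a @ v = [[0.01,0.00], [0.51,0.04], [-0.19,-0.01]]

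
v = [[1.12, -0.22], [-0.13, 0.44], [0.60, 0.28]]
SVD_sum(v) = [[1.13, -0.12], [-0.17, 0.02], [0.57, -0.06]] + [[-0.01, -0.1],  [0.04, 0.42],  [0.03, 0.34]]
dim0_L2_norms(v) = [1.28, 0.57]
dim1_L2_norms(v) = [1.14, 0.46, 0.66]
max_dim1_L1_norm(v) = 1.34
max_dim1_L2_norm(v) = 1.14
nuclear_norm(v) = 1.84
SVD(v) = [[-0.89, 0.19], [0.14, -0.77], [-0.44, -0.61]] @ diag([1.2826455324640034, 0.5536428795262643]) @ [[-0.99, 0.1], [-0.1, -0.99]]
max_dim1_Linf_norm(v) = 1.12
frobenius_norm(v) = 1.40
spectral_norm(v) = 1.28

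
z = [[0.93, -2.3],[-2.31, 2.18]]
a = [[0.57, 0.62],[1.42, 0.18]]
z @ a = [[-2.74, 0.16], [1.78, -1.04]]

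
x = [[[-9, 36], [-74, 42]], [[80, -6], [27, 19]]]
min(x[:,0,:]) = -9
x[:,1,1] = [42, 19]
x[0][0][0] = -9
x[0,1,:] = [-74, 42]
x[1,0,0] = 80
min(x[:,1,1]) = 19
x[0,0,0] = -9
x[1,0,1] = -6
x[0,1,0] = -74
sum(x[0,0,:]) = 27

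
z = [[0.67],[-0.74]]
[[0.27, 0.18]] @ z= [[0.05]]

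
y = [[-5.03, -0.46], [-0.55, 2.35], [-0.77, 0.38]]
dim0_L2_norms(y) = [5.12, 2.42]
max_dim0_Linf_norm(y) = 5.03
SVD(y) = [[-0.98, 0.12], [-0.09, -0.98], [-0.15, -0.17]] @ diag([5.120781324140016, 2.419173129467758]) @ [[1.0, 0.04], [0.04, -1.00]]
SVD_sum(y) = [[-5.04, -0.18], [-0.47, -0.02], [-0.76, -0.03]] + [[0.01,  -0.28], [-0.08,  2.37], [-0.01,  0.41]]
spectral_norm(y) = 5.12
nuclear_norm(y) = 7.54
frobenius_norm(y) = 5.66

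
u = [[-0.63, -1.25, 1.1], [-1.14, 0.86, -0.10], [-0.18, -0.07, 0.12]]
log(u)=[[0.56+2.44j, (0.15+1.41j), (-2.89-0.65j)], [(0.46+1.22j), 0.79+0.67j, -4.80+1.14j], [0.84+0.03j, (0.65-0.06j), (-6.88+3.17j)]]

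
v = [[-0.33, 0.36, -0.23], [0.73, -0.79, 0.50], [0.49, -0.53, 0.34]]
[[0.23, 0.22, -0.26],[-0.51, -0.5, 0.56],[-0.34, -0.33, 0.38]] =v @ [[-0.58, -0.53, 0.01],[-0.11, 0.24, -0.42],[-0.34, 0.16, 0.44]]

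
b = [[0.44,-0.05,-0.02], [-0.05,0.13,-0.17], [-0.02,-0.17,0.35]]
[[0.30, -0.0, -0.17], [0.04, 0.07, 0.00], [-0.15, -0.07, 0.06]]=b @ [[0.68, 0.10, -0.35], [0.10, 0.87, 0.22], [-0.35, 0.22, 0.26]]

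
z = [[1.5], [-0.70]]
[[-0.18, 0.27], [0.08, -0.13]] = z@[[-0.12, 0.18]]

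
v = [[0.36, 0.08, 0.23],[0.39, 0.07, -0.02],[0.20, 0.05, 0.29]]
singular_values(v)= [0.64, 0.26, 0.0]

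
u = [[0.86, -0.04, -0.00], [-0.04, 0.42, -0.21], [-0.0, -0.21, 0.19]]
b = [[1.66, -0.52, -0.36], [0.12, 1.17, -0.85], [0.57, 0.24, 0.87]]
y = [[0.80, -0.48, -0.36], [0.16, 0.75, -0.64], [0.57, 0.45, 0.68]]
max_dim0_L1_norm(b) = 2.35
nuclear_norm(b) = 4.25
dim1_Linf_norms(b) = [1.66, 1.17, 0.87]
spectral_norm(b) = 1.82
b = u + y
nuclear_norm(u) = 1.47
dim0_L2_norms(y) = [1.0, 1.0, 1.0]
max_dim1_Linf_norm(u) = 0.86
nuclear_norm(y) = 2.99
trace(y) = 2.23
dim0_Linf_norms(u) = [0.86, 0.42, 0.21]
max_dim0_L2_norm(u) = 0.86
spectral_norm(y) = 1.00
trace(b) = 3.70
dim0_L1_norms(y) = [1.53, 1.68, 1.68]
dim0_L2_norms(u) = [0.86, 0.47, 0.28]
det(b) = 2.56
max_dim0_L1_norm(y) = 1.68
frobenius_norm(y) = 1.73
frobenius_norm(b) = 2.53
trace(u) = 1.47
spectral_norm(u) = 0.86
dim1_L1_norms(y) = [1.64, 1.55, 1.7]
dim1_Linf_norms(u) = [0.86, 0.42, 0.21]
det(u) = 0.03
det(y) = 0.99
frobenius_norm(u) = 1.02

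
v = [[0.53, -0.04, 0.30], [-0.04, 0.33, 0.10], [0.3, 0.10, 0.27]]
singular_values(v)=[0.73, 0.37, 0.04]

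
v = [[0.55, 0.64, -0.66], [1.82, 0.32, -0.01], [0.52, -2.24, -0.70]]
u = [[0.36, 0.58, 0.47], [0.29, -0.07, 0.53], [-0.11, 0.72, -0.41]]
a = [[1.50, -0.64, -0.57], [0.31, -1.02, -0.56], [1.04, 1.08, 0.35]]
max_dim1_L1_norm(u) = 1.41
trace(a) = 0.83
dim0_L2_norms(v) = [1.97, 2.35, 0.96]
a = u @ v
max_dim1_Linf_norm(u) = 0.72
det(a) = 0.02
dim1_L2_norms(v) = [1.07, 1.85, 2.4]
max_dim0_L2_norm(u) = 0.93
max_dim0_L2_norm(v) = 2.35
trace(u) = -0.12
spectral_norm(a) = 1.96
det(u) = 0.00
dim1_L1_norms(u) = [1.41, 0.89, 1.24]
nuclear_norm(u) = 1.88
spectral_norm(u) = 0.94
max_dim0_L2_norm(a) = 1.85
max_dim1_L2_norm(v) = 2.4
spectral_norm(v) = 2.42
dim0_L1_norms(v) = [2.89, 3.2, 1.37]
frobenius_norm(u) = 1.32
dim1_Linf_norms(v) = [0.66, 1.82, 2.24]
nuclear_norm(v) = 5.13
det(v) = 3.48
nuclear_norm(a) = 3.69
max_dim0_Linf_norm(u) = 0.72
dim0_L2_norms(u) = [0.48, 0.93, 0.82]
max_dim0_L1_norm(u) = 1.41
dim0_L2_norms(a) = [1.85, 1.62, 0.87]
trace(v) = 0.17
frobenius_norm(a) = 2.61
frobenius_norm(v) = 3.22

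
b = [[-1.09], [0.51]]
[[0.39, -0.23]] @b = [[-0.54]]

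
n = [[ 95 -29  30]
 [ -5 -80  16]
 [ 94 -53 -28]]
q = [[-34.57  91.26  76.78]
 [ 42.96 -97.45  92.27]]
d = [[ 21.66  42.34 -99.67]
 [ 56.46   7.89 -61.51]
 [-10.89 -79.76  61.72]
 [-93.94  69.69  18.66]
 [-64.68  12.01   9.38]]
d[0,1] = 42.34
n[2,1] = -53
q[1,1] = -97.45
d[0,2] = -99.67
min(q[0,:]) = -34.57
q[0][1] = 91.26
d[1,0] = 56.46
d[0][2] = -99.67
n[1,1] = -80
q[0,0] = -34.57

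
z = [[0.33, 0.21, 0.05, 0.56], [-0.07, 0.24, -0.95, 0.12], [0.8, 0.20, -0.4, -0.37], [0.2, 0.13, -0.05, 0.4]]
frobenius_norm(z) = 1.63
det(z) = -0.02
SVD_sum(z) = [[0.09, 0.05, -0.14, -0.0], [0.4, 0.25, -0.65, -0.02], [0.4, 0.24, -0.64, -0.02], [0.09, 0.05, -0.14, -0.0]] + [[-0.15, 0.06, -0.08, 0.33],[-0.15, 0.06, -0.08, 0.33],[0.21, -0.08, 0.11, -0.46],[-0.12, 0.05, -0.06, 0.26]] + [[0.4, 0.08, 0.27, 0.24], [-0.32, -0.07, -0.22, -0.19], [0.19, 0.04, 0.13, 0.11], [0.23, 0.05, 0.16, 0.14]] + [[-0.00, 0.01, 0.0, -0.00], [-0.0, 0.00, 0.00, -0.00], [0.00, -0.00, -0.0, 0.00], [0.00, -0.02, -0.0, 0.00]]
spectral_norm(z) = 1.16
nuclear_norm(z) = 2.80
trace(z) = 0.57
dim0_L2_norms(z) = [0.89, 0.4, 1.03, 0.79]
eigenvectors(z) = [[0.23+0.00j, -0.35+0.00j, -0.39-0.26j, (-0.39+0.26j)], [(-0.79+0j), (0.9+0j), 0.81+0.00j, (0.81-0j)], [(-0.57+0j), -0.00+0.00j, -0.12-0.17j, -0.12+0.17j], [0.03+0.00j, (-0.27+0j), (-0.24-0.15j), (-0.24+0.15j)]]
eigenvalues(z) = [(-0.43+0j), (0.23+0j), (0.38+0.2j), (0.38-0.2j)]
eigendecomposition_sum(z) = [[-0.19+0.00j, (-0.02+0j), (0.13-0j), 0.19-0.00j], [(0.65-0j), 0.06-0.00j, -0.45+0.00j, (-0.65+0j)], [(0.46-0j), 0.04-0.00j, -0.32+0.00j, (-0.46+0j)], [-0.03+0.00j, -0.00+0.00j, (0.02-0j), 0.03-0.00j]] + [[-0.48+0.00j, 0.06+0.00j, (-0.21+0j), (1.09+0j)], [1.23+0.00j, -0.14+0.00j, 0.53+0.00j, -2.79+0.00j], [(-0+0j), 0j, (-0+0j), 0.00+0.00j], [-0.38+0.00j, 0.04+0.00j, -0.16+0.00j, 0.85+0.00j]] + [[(0.5+0.27j), (0.09-0.3j), (0.06+0.44j), (-0.36-1.31j)], [-0.97+0.10j, (0.16+0.5j), (-0.52-0.57j), (1.78+1.53j)], [0.17+0.19j, 0.08-0.11j, -0.04+0.19j, 0.05-0.60j], [(0.3+0.15j), (0.04-0.18j), 0.05+0.26j, -0.24-0.77j]] + [[(0.5-0.27j), 0.09+0.30j, 0.06-0.44j, -0.36+1.31j], [-0.97-0.10j, (0.16-0.5j), -0.52+0.57j, (1.78-1.53j)], [0.17-0.19j, 0.08+0.11j, -0.04-0.19j, (0.05+0.6j)], [0.30-0.15j, (0.04+0.18j), 0.05-0.26j, -0.24+0.77j]]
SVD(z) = [[-0.15, 0.47, 0.67, 0.55], [-0.69, 0.47, -0.54, 0.08], [-0.69, -0.65, 0.31, -0.02], [-0.15, 0.37, 0.39, -0.83]] @ diag([1.1567844672800593, 0.8094280478942047, 0.8067780967726733, 0.0241874783644254]) @ [[-0.50,-0.31,0.81,0.02],[-0.41,0.16,-0.22,0.87],[0.73,0.15,0.50,0.44],[-0.22,0.93,0.22,-0.21]]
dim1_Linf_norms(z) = [0.56, 0.95, 0.8, 0.4]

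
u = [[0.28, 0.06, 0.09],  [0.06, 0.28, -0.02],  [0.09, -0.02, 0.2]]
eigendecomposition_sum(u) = [[0.04, -0.02, -0.05], [-0.02, 0.01, 0.03], [-0.05, 0.03, 0.07]] + [[0.22, 0.14, 0.11], [0.14, 0.09, 0.07], [0.11, 0.07, 0.05]] + [[0.02, -0.06, 0.04], [-0.06, 0.18, -0.12], [0.04, -0.12, 0.08]]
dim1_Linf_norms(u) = [0.28, 0.28, 0.2]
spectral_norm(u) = 0.36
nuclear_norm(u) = 0.76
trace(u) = 0.76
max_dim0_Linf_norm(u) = 0.28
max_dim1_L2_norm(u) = 0.3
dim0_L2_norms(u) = [0.3, 0.29, 0.22]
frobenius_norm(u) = 0.47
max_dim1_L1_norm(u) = 0.43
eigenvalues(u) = [0.12, 0.36, 0.27]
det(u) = 0.01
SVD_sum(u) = [[0.22, 0.14, 0.11],  [0.14, 0.09, 0.07],  [0.11, 0.07, 0.05]] + [[0.02,-0.06,0.04], [-0.06,0.18,-0.12], [0.04,-0.12,0.08]] + [[0.04,-0.02,-0.05], [-0.02,0.01,0.03], [-0.05,0.03,0.07]]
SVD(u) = [[-0.79, 0.25, -0.56], [-0.49, -0.81, 0.32], [-0.38, 0.53, 0.76]] @ diag([0.3607938608483446, 0.2742523133963781, 0.12495382575527741]) @ [[-0.79, -0.49, -0.38], [0.25, -0.81, 0.53], [-0.56, 0.32, 0.76]]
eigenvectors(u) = [[0.56, -0.79, 0.25],  [-0.32, -0.49, -0.81],  [-0.76, -0.38, 0.53]]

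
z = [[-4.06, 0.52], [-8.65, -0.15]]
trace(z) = -4.21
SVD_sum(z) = [[-4.06, 0.04], [-8.65, 0.08]] + [[0.00, 0.48], [-0.00, -0.23]]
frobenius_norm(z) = 9.57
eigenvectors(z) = [[(-0.22+0.09j), (-0.22-0.09j)], [(-0.97+0j), -0.97-0.00j]]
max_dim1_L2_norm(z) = 8.65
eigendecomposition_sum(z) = [[-2.03-2.09j, 0.26+0.67j], [-4.33-11.07j, (-0.07+2.91j)]] + [[-2.03+2.09j, (0.26-0.67j)], [-4.32+11.07j, -0.07-2.91j]]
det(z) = 5.11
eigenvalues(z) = [(-2.1+0.82j), (-2.1-0.82j)]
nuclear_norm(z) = 10.09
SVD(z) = [[-0.43, -0.91],[-0.91, 0.43]] @ diag([9.555803172524447, 0.5344396392219574]) @ [[1.00, -0.01], [-0.01, -1.00]]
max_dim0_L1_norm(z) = 12.71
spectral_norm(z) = 9.56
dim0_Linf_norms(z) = [8.65, 0.52]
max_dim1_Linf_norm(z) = 8.65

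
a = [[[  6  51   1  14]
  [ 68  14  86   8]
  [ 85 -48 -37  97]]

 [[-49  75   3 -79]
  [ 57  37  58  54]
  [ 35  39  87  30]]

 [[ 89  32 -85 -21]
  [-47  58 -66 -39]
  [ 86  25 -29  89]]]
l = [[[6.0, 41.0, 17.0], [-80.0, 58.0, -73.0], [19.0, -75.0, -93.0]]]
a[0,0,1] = 51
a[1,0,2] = 3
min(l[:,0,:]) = 6.0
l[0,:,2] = [17.0, -73.0, -93.0]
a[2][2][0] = 86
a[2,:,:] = [[89, 32, -85, -21], [-47, 58, -66, -39], [86, 25, -29, 89]]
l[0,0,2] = 17.0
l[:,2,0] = [19.0]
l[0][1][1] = 58.0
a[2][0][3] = -21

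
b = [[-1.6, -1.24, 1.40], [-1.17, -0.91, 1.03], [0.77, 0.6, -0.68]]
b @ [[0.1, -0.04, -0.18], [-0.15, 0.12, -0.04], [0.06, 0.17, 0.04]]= [[0.11, 0.15, 0.39],[0.08, 0.11, 0.29],[-0.05, -0.07, -0.19]]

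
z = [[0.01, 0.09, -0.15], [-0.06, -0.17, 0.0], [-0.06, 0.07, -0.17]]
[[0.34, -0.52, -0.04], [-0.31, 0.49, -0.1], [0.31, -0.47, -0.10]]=z @ [[0.19,-0.38,0.6], [1.74,-2.77,0.36], [-1.18,1.77,0.53]]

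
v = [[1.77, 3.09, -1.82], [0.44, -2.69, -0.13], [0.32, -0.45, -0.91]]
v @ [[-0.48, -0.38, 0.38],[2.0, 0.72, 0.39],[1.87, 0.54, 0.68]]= [[1.93,  0.57,  0.64], [-5.83,  -2.17,  -0.97], [-2.76,  -0.94,  -0.67]]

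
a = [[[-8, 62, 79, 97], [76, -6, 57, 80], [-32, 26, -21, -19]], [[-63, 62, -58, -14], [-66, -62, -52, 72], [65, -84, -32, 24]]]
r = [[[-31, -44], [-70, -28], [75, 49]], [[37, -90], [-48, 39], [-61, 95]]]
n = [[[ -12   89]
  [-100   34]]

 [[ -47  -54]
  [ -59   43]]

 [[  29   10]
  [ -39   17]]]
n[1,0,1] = -54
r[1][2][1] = 95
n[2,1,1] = 17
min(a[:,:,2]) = -58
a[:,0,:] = [[-8, 62, 79, 97], [-63, 62, -58, -14]]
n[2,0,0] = 29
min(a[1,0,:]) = -63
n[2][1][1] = 17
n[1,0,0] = -47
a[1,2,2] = -32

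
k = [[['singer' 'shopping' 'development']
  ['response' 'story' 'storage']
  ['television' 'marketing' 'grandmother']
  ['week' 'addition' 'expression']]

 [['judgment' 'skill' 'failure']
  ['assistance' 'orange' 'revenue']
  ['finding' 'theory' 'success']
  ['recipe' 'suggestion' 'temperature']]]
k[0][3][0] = 'week'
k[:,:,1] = [['shopping', 'story', 'marketing', 'addition'], ['skill', 'orange', 'theory', 'suggestion']]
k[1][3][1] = 'suggestion'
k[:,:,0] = [['singer', 'response', 'television', 'week'], ['judgment', 'assistance', 'finding', 'recipe']]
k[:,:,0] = [['singer', 'response', 'television', 'week'], ['judgment', 'assistance', 'finding', 'recipe']]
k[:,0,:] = [['singer', 'shopping', 'development'], ['judgment', 'skill', 'failure']]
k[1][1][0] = 'assistance'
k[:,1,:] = [['response', 'story', 'storage'], ['assistance', 'orange', 'revenue']]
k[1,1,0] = 'assistance'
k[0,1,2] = 'storage'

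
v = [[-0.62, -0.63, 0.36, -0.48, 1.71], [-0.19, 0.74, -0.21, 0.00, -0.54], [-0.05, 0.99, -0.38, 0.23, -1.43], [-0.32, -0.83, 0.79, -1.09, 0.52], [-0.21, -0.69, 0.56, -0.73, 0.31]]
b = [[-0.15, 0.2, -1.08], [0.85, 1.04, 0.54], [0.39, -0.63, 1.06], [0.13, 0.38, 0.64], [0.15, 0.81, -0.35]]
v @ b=[[-0.11, 0.2, -0.19], [0.49, 0.43, 0.57], [0.52, 0.19, 0.83], [-0.41, -1.42, -0.14], [-0.38, -1.14, -0.13]]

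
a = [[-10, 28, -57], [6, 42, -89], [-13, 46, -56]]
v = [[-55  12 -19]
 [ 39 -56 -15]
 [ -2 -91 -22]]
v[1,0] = 39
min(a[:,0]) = -13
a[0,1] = 28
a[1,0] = 6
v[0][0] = -55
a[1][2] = -89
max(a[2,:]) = 46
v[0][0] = -55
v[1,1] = -56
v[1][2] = -15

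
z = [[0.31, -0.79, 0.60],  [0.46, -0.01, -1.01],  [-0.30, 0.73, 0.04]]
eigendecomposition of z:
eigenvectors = [[-0.86+0.00j, (0.14-0.56j), (0.14+0.56j)], [(-0.41+0j), (-0.65+0j), -0.65-0.00j], [(-0.32+0j), (0.13+0.47j), (0.13-0.47j)]]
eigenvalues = [(0.16+0j), (0.09+1.12j), (0.09-1.12j)]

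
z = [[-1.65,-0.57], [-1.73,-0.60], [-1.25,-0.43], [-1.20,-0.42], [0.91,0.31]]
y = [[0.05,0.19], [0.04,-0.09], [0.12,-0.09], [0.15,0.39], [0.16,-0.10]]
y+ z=[[-1.60, -0.38], [-1.69, -0.69], [-1.13, -0.52], [-1.05, -0.03], [1.07, 0.21]]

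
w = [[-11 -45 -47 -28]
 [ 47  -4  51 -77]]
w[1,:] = [47, -4, 51, -77]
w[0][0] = -11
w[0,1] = -45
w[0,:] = [-11, -45, -47, -28]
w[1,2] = 51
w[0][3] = -28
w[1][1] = -4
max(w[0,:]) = -11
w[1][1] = -4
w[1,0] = 47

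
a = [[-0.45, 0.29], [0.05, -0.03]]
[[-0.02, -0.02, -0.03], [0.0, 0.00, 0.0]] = a @[[0.09,0.01,-0.02], [0.07,-0.04,-0.13]]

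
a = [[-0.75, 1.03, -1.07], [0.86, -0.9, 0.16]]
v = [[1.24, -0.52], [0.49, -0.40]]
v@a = [[-1.38, 1.75, -1.41], [-0.71, 0.86, -0.59]]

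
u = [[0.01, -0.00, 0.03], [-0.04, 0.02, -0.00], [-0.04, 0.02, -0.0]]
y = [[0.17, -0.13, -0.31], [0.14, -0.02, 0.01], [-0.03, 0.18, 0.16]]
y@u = [[0.02, -0.01, 0.01], [0.0, -0.00, 0.0], [-0.01, 0.01, -0.0]]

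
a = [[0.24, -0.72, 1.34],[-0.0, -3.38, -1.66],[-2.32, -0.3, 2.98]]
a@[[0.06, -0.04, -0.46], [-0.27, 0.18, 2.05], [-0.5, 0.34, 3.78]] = [[-0.46, 0.32, 3.48],[1.74, -1.17, -13.20],[-1.55, 1.05, 11.72]]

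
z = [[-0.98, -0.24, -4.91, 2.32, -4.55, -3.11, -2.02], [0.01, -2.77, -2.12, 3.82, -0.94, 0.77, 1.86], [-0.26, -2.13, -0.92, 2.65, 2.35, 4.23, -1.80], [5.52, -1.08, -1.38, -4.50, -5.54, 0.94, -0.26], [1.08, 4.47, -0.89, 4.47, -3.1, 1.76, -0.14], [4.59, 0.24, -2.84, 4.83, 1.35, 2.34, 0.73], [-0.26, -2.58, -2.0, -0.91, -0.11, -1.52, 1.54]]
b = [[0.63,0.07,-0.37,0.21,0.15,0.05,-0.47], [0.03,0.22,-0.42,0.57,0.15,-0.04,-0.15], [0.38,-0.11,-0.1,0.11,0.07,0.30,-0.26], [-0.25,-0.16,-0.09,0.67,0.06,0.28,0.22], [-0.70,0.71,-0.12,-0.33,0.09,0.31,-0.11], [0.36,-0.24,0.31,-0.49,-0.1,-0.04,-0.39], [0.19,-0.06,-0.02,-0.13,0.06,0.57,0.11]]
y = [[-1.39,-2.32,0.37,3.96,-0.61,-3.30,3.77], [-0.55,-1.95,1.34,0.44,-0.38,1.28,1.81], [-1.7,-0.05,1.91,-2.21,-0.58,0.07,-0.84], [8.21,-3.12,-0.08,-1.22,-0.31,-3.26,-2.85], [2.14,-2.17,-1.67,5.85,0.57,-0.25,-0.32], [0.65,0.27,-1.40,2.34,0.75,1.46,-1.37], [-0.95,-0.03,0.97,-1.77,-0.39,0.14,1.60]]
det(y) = 0.25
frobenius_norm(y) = 15.39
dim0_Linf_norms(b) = [0.7, 0.71, 0.42, 0.67, 0.15, 0.57, 0.47]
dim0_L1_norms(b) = [2.54, 1.57, 1.43, 2.51, 0.68, 1.59, 1.71]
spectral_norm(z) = 10.77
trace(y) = 0.98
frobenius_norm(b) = 2.18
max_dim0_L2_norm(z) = 9.56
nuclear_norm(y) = 30.20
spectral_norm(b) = 1.32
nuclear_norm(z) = 43.44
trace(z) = -8.39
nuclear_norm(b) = 4.53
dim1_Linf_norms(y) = [3.96, 1.95, 2.21, 8.21, 5.85, 2.34, 1.77]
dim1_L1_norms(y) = [15.72, 7.75, 7.36, 19.05, 12.97, 8.24, 5.85]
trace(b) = 1.58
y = z @ b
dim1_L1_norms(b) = [1.95, 1.58, 1.33, 1.73, 2.37, 1.93, 1.14]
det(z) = 59038.95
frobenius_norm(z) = 18.77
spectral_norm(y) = 10.50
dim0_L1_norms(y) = [15.59, 9.91, 7.74, 17.79, 3.59, 9.76, 12.56]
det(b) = -0.00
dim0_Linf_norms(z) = [5.52, 4.47, 4.91, 4.83, 5.54, 4.23, 2.02]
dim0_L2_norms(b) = [1.12, 0.81, 0.67, 1.09, 0.27, 0.77, 0.73]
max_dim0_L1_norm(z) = 23.5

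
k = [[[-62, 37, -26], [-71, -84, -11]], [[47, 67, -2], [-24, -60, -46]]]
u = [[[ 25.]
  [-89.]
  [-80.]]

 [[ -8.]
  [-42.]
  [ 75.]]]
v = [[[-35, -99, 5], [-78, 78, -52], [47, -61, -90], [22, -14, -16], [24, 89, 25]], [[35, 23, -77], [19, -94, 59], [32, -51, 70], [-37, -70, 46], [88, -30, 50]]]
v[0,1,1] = 78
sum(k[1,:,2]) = -48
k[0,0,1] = 37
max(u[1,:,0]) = 75.0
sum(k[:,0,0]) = -15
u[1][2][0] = 75.0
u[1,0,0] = -8.0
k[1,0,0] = 47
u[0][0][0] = 25.0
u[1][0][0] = -8.0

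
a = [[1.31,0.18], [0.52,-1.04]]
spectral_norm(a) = 1.44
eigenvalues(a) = [1.35, -1.08]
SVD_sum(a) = [[1.14, -0.36], [0.77, -0.24]] + [[0.17,0.54], [-0.25,-0.80]]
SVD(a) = [[-0.83, -0.56], [-0.56, 0.83]] @ diag([1.4431029169848468, 1.0089370500629988]) @ [[-0.95, 0.30], [-0.3, -0.95]]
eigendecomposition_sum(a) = [[1.33, 0.1], [0.29, 0.02]] + [[-0.02, 0.08], [0.23, -1.06]]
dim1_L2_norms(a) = [1.32, 1.16]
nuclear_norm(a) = 2.45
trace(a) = 0.27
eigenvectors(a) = [[0.98, -0.08], [0.21, 1.00]]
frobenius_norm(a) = 1.76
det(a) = -1.46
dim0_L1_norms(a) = [1.83, 1.22]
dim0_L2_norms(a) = [1.41, 1.06]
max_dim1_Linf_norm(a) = 1.31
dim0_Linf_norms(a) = [1.31, 1.04]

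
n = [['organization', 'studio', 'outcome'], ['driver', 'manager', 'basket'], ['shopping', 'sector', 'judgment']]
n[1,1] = 'manager'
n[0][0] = 'organization'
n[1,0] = 'driver'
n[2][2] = 'judgment'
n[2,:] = ['shopping', 'sector', 'judgment']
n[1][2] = 'basket'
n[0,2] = 'outcome'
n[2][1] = 'sector'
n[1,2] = 'basket'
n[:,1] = ['studio', 'manager', 'sector']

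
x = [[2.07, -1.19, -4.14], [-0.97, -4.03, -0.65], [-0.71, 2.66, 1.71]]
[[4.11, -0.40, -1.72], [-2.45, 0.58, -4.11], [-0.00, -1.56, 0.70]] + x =[[6.18, -1.59, -5.86], [-3.42, -3.45, -4.76], [-0.71, 1.10, 2.41]]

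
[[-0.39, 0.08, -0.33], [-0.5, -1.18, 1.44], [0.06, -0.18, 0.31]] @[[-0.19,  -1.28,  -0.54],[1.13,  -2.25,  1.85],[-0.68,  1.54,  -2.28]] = [[0.39, -0.19, 1.11], [-2.22, 5.51, -5.20], [-0.43, 0.81, -1.07]]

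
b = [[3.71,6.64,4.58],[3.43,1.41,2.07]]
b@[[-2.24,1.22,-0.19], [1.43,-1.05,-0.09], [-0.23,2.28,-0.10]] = [[0.13, 8.0, -1.76], [-6.14, 7.42, -0.99]]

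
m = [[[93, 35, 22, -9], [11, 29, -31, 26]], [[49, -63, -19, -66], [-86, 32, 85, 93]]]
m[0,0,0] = 93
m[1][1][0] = -86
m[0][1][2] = -31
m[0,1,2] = -31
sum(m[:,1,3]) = 119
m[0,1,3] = 26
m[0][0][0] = 93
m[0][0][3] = -9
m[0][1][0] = 11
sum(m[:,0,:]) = 42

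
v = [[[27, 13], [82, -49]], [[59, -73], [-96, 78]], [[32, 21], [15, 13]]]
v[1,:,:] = [[59, -73], [-96, 78]]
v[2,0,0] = 32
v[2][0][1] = 21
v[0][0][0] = 27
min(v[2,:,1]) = 13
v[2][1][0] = 15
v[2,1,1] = 13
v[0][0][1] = 13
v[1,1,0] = -96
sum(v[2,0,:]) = 53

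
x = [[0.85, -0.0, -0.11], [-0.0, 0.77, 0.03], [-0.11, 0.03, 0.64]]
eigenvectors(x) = [[-0.38, -0.91, -0.15], [0.15, 0.09, -0.98], [-0.91, 0.4, -0.10]]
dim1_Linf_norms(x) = [0.85, 0.77, 0.64]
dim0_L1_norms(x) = [0.96, 0.8, 0.78]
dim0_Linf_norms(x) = [0.85, 0.77, 0.64]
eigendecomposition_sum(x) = [[0.09, -0.03, 0.21], [-0.03, 0.01, -0.08], [0.21, -0.08, 0.49]] + [[0.75, -0.08, -0.33], [-0.08, 0.01, 0.03], [-0.33, 0.03, 0.14]] + [[0.02, 0.11, 0.01], [0.11, 0.75, 0.08], [0.01, 0.08, 0.01]]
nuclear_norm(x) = 2.26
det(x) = 0.41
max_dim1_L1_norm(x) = 0.96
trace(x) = 2.26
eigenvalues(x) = [0.59, 0.9, 0.77]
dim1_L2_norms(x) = [0.86, 0.77, 0.65]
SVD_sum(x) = [[0.75, -0.08, -0.33], [-0.08, 0.01, 0.03], [-0.33, 0.03, 0.14]] + [[0.02, 0.11, 0.01],  [0.11, 0.75, 0.08],  [0.01, 0.08, 0.01]] + [[0.09, -0.03, 0.21], [-0.03, 0.01, -0.08], [0.21, -0.08, 0.49]]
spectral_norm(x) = 0.90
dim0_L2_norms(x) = [0.86, 0.77, 0.65]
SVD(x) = [[-0.91,0.15,-0.38], [0.09,0.98,0.15], [0.40,0.10,-0.91]] @ diag([0.8981772762804264, 0.7730987117348517, 0.5887240119847214]) @ [[-0.91, 0.09, 0.40], [0.15, 0.98, 0.10], [-0.38, 0.15, -0.91]]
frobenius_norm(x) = 1.32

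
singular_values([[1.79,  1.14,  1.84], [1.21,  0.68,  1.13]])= [3.33, 0.08]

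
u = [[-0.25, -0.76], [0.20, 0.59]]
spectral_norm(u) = 1.01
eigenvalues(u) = [0.01, 0.33]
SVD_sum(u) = [[-0.25, -0.76], [0.20, 0.59]] + [[0.0, -0.0], [0.00, -0.00]]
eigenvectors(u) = [[-0.94, 0.80],[0.33, -0.60]]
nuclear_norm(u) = 1.02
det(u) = 0.00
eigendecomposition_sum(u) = [[0.03, 0.03], [-0.01, -0.01]] + [[-0.28, -0.79], [0.21, 0.6]]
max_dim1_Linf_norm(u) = 0.76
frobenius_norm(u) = 1.01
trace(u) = 0.34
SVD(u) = [[-0.79, 0.61],[0.61, 0.79]] @ diag([1.0139922608239191, 0.0044379036940021075]) @ [[0.32,0.95], [0.95,-0.32]]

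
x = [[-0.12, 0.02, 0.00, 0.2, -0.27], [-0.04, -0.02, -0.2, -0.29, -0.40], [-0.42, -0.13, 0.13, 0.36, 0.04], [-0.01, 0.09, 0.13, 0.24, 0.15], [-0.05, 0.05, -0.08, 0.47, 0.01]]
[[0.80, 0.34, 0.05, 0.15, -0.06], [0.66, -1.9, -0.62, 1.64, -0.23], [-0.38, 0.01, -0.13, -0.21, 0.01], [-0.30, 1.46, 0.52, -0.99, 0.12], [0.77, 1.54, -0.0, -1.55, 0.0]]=x @ [[2.88, 3.37, 0.99, -1.79, 0.32], [-2.41, 2.28, 1.46, -0.87, -0.09], [-0.99, 2.59, 2.61, 1.15, 0.55], [2.1, 3.82, 0.39, -3.16, 0.14], [-2.85, 0.23, -0.21, -2.16, 0.17]]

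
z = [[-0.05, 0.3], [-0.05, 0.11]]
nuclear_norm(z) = 0.36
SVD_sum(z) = [[-0.06, 0.30],[-0.02, 0.12]] + [[0.01,0.00], [-0.03,-0.01]]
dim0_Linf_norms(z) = [0.05, 0.3]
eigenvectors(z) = [[0.93+0.00j, (0.93-0j)], [0.25+0.29j, (0.25-0.29j)]]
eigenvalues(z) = [(0.03+0.09j), (0.03-0.09j)]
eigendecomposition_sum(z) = [[-0.02+0.06j, 0.15-0.05j], [-0.02+0.01j, (0.05+0.03j)]] + [[(-0.02-0.06j),(0.15+0.05j)], [(-0.02-0.01j),(0.05-0.03j)]]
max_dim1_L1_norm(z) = 0.35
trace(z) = 0.06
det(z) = 0.01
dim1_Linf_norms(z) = [0.3, 0.11]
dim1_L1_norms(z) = [0.35, 0.16]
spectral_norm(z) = 0.33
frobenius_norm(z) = 0.33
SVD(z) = [[-0.93, -0.36], [-0.36, 0.93]] @ diag([0.3259610298422053, 0.029144588249088735]) @ [[0.2, -0.98], [-0.98, -0.20]]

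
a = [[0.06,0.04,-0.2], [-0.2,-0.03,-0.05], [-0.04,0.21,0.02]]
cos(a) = [[1.00, 0.02, 0.01], [0.00, 1.01, -0.02], [0.02, 0.00, 1.00]]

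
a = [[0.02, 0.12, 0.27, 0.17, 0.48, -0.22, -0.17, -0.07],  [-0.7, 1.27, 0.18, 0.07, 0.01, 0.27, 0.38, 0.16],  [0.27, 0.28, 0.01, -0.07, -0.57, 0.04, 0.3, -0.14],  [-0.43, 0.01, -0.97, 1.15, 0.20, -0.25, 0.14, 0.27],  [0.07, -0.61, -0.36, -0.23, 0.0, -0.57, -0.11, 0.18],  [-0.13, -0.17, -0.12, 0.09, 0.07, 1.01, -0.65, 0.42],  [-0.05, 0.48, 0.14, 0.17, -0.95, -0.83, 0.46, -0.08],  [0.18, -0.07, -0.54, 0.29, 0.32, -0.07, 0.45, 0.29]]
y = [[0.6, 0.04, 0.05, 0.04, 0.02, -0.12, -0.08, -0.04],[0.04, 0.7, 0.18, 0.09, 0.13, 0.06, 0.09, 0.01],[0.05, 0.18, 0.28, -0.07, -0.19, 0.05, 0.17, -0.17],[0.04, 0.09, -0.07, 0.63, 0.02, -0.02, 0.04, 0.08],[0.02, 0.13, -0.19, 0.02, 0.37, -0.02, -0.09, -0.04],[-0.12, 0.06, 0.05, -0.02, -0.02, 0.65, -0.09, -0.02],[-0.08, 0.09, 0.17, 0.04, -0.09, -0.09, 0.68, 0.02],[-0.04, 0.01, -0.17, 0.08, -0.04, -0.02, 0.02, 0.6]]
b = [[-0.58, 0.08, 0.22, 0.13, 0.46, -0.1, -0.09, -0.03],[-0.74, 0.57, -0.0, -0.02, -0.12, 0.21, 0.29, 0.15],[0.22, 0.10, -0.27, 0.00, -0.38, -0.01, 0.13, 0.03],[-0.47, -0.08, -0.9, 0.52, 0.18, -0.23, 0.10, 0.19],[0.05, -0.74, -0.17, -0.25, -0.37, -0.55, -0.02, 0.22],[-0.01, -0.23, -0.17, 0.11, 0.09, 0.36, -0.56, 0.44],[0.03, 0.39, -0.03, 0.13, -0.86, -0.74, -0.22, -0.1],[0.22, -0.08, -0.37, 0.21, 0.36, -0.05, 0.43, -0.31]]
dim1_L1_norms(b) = [1.69, 2.1, 1.14, 2.67, 2.37, 1.97, 2.5, 2.03]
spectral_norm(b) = 1.47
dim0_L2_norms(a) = [0.9, 1.53, 1.23, 1.24, 1.27, 1.49, 1.06, 0.65]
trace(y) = 4.51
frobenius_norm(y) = 1.78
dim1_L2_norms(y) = [0.62, 0.75, 0.46, 0.65, 0.45, 0.67, 0.72, 0.63]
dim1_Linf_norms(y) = [0.6, 0.7, 0.28, 0.63, 0.37, 0.65, 0.68, 0.6]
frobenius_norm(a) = 3.40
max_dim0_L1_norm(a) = 3.26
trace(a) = 4.21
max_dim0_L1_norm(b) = 2.82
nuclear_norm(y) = 4.51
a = b + y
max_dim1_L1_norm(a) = 3.42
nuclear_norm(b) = 6.44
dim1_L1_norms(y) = [0.99, 1.3, 1.16, 0.99, 0.88, 1.03, 1.26, 0.98]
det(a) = 0.08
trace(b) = -0.30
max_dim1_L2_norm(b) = 1.23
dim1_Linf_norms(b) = [0.58, 0.74, 0.38, 0.9, 0.74, 0.56, 0.86, 0.43]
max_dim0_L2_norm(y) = 0.75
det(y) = -0.00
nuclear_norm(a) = 8.02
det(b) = -0.00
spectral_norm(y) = 0.90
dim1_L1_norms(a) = [1.52, 3.04, 1.68, 3.42, 2.13, 2.66, 3.16, 2.21]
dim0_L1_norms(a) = [1.85, 3.01, 2.59, 2.24, 2.6, 3.26, 2.66, 1.61]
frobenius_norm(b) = 2.73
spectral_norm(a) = 1.94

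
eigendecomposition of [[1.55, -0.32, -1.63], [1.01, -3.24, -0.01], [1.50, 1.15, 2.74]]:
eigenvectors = [[(-0.27+0.64j), (-0.27-0.64j), -0.00+0.00j],[(-0.02+0.12j), (-0.02-0.12j), (-0.98+0j)],[(0.71+0j), (0.71-0j), (0.19+0j)]]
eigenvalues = [(2.14+1.55j), (2.14-1.55j), (-3.24+0j)]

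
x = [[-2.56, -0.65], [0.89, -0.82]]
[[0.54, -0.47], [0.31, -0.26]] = x@[[-0.09, 0.08], [-0.47, 0.41]]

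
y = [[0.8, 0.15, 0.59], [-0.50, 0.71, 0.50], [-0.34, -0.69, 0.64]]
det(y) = 1.008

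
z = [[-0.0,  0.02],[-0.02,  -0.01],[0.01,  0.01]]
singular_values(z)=[0.03, 0.02]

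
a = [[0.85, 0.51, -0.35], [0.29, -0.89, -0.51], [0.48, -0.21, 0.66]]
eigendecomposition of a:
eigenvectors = [[-0.71+0.00j,  -0.71-0.00j,  (0.22+0j)], [(-0.11-0.16j),  -0.11+0.16j,  -0.96+0.00j], [-0.18+0.65j,  -0.18-0.65j,  -0.18+0.00j]]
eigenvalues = [(0.84+0.44j), (0.84-0.44j), (-1.05+0j)]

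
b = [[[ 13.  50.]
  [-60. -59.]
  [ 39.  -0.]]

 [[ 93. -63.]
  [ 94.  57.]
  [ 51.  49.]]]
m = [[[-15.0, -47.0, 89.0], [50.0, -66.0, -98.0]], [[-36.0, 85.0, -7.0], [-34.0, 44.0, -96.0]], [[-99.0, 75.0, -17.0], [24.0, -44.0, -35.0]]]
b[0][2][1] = -0.0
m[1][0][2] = -7.0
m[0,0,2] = 89.0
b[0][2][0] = 39.0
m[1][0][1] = 85.0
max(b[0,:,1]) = 50.0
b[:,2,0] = [39.0, 51.0]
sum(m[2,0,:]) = -41.0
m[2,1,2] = -35.0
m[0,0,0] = -15.0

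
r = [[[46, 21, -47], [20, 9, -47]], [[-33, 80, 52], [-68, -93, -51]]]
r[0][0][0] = 46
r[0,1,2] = -47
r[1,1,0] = -68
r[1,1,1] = -93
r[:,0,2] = [-47, 52]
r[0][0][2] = -47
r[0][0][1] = 21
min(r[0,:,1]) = 9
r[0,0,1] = 21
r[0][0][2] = -47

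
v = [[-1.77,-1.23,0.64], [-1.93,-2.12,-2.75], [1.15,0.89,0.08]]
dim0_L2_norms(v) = [2.86, 2.61, 2.82]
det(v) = 0.13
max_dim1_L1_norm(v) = 6.8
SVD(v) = [[-0.34, 0.83, 0.44], [-0.89, -0.43, 0.13], [0.29, -0.35, 0.89]] @ diag([4.340389578868835, 2.029532855690887, 0.014652348549663788]) @ [[0.61,0.59,0.52],[-0.51,-0.2,0.84],[0.6,-0.78,0.18]]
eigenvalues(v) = [-2.8, 0.04, -1.05]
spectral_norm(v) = 4.34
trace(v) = -3.81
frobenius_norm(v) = 4.79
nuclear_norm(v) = 6.38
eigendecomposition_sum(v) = [[-2.48, -2.32, -1.66], [-1.35, -1.26, -0.90], [1.41, 1.31, 0.94]] + [[0.03, 0.01, 0.07], [-0.04, -0.01, -0.09], [0.01, 0.00, 0.02]] + [[0.68,  1.08,  2.23], [-0.54,  -0.85,  -1.76], [-0.27,  -0.43,  -0.88]]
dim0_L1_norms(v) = [4.85, 4.24, 3.47]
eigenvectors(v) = [[-0.79, -0.6, -0.75], [-0.43, 0.78, 0.59], [0.45, -0.19, 0.3]]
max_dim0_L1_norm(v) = 4.85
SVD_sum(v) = [[-0.91, -0.88, -0.77], [-2.38, -2.3, -2.02], [0.78, 0.76, 0.66]] + [[-0.86, -0.35, 1.41], [0.45, 0.18, -0.73], [0.36, 0.14, -0.59]] + [[0.00, -0.00, 0.0], [0.0, -0.0, 0.0], [0.01, -0.01, 0.0]]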